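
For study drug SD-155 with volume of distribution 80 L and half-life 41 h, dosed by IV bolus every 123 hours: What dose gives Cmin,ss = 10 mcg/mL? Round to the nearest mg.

5600 mg

τ/t½ = 123/41 ≈ 3, so f = (1/2)^(123/41) ≈ 0.125000.
Cmin,ss = (D/Vd)·f/(1−f), so D = Cmin,ss·Vd·(1−f)/f.
D = 10 × 80 × (1−f)/f ≈ 10 × 80 × 7.00000 ≈ 5600.00 mg.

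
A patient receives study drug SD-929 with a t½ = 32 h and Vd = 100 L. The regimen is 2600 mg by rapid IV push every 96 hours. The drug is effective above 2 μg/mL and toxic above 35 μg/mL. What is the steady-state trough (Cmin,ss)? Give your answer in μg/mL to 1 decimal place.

τ = 96 h = 3 half-lives, so f = (1/2)^3 = 0.125.
Accumulation ratio R = 1/(1 − f) = 1/0.875 = 8/7.
Single-dose peak C₀ = D/Vd = 2600/100 = 26 μg/mL.
Steady-state peak Cmax,ss = C₀·R = 26 × 8/7 ≈ 29.714 μg/mL.
Steady-state trough Cmin,ss = Cmax,ss·f ≈ 29.714 × 0.125 ≈ 3.714 μg/mL.
Trough 3.7 μg/mL vs MEC 2 μg/mL: adequate.

3.7 μg/mL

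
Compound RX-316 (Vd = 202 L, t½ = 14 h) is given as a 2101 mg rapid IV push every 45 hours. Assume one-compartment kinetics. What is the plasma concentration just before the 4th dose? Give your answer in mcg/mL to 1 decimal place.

f = (1/2)^(τ/t½) = (1/2)^(45/14) ≈ 0.1077.
C₀ = D/Vd = 2101/202 ≈ 10.401 mcg/mL.
Before the 4th dose, 3 doses have been given. Superposition: Cmin = C₀·(f + f² + … + f^3).
≈ 10.401 × (0.1077 + 0.0116 + 0.0012) ≈ 10.401 × 0.1205 ≈ 1.253 mcg/mL.

1.3 mcg/mL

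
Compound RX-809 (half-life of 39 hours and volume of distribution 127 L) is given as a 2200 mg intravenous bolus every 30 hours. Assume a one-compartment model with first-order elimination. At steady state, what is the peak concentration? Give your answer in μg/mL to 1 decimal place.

τ/t½ = 30/39 ≈ 0.76923, so fraction remaining f = (1/2)^(30/39) ≈ 0.5867.
At steady state, accumulation factor R = 1/(1 − e^(−kτ)) ≈ 2.4195.
Single-dose peak C₀ = D/Vd = 2200/127 ≈ 17.323 μg/mL.
Steady-state peak Cmax,ss = C₀·R ≈ 17.323 × 2.4195 ≈ 41.913 μg/mL.

41.9 μg/mL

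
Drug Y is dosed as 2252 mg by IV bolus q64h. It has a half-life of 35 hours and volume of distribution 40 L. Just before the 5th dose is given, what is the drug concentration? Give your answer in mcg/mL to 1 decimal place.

f = (1/2)^(τ/t½) = (1/2)^(64/35) ≈ 0.2815.
C₀ = D/Vd = 2252/40 ≈ 56.300 mcg/mL.
Before the 5th dose, 4 doses have been given. Superposition: Cmin = C₀·(f + f² + … + f^4).
≈ 56.300 × (0.2815 + 0.0792 + 0.0223 + 0.0063) ≈ 56.300 × 0.3893 ≈ 21.918 mcg/mL.

21.9 mcg/mL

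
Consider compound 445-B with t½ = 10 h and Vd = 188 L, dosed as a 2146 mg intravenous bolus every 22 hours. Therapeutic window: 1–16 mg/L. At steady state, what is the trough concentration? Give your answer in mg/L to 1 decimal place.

3.2 mg/L

τ/t½ = 22/10 ≈ 2.2, so fraction remaining f = (1/2)^(22/10) ≈ 0.2176.
Each bolus raises the concentration by D/Vd = 2146/188 ≈ 11.415 mg/L.
Steady-state trough Cmin,ss = C₀·f/(1−f) ≈ 11.415 × 0.2176/0.7824 ≈ 3.175 mg/L.
Trough 3.2 mg/L vs MEC 1 mg/L: adequate.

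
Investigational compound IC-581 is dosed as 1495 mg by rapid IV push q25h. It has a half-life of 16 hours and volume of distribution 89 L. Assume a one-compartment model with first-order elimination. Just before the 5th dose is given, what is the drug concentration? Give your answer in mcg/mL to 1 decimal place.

8.5 mcg/mL

f = (1/2)^(τ/t½) = (1/2)^(25/16) ≈ 0.3386.
C₀ = D/Vd = 1495/89 ≈ 16.798 mcg/mL.
Before the 5th dose, 4 doses have been given. Superposition: Cmin = C₀·(f + f² + … + f^4).
≈ 16.798 × (0.3386 + 0.1146 + 0.0388 + 0.0131) ≈ 16.798 × 0.5051 ≈ 8.485 mcg/mL.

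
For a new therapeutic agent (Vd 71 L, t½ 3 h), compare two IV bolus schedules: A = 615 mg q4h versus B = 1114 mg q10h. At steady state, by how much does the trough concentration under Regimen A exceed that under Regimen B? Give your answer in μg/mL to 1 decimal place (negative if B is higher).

Regimen A: f = (1/2)^(4/3) ≈ 0.3969; Cmin,ss = (615/71)·f/(1−f) ≈ 5.700 μg/mL.
Regimen B: f = (1/2)^(10/3) ≈ 0.0992; Cmin,ss = (1114/71)·f/(1−f) ≈ 1.728 μg/mL.
Difference ≈ 5.700 − 1.728 ≈ 3.972 μg/mL.

4.0 μg/mL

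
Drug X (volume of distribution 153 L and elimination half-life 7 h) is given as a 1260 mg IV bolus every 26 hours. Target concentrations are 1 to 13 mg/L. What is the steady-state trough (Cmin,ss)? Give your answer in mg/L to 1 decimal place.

0.7 mg/L

k = ln2/t½ = ln2/7 ≈ 0.099021 h⁻¹; fraction remaining f = e^(−kτ) = e^(−0.099021×26) ≈ 0.0762.
At steady state, accumulation factor R = 1/(1 − e^(−kτ)) ≈ 1.0825.
Single-dose peak C₀ = D/Vd = 1260/153 ≈ 8.235 mg/L.
Cmax,ss = C₀/(1 − f) ≈ 8.235/0.9238 ≈ 8.914 mg/L.
One interval later, Cmin,ss = Cmax,ss·e^(−kτ) ≈ 8.914 × 0.0762 ≈ 0.679 mg/L.
Trough 0.7 mg/L vs MEC 1 mg/L: subtherapeutic.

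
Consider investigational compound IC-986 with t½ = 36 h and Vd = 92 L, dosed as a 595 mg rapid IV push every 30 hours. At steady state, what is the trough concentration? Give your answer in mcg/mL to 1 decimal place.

8.3 mcg/mL

k = ln2/t½ = ln2/36 ≈ 0.019254 h⁻¹; fraction remaining f = e^(−kτ) = e^(−0.019254×30) ≈ 0.5612.
Single-dose peak C₀ = D/Vd = 595/92 ≈ 6.467 mcg/mL.
Steady-state trough Cmin,ss = C₀·f/(1−f) ≈ 6.467 × 0.5612/0.4388 ≈ 8.271 mcg/mL.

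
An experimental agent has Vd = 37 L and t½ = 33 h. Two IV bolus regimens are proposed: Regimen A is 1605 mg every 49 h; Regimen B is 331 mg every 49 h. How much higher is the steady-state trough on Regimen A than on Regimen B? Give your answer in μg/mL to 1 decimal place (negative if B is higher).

19.1 μg/mL

Regimen A: f = (1/2)^(49/33) ≈ 0.3573; Cmin,ss = (1605/37)·f/(1−f) ≈ 24.116 μg/mL.
Regimen B: f = (1/2)^(49/33) ≈ 0.3573; Cmin,ss = (331/37)·f/(1−f) ≈ 4.973 μg/mL.
Difference ≈ 24.116 − 4.973 ≈ 19.143 μg/mL.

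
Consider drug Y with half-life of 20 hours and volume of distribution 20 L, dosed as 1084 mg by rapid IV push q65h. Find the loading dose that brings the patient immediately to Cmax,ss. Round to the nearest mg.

1211 mg

f = (1/2)^(65/20) ≈ 0.105112; accumulation ratio R = 1/(1−f) ≈ 1.11746.
Loading dose to hit Cmax,ss on first dose: D_load = D_maint·R ≈ 1084 × 1.11746 ≈ 1211.33 mg.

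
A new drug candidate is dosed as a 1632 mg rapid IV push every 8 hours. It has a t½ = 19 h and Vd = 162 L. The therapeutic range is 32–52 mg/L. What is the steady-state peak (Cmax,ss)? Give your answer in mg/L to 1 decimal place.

Over one 8-h interval, 8/19 ≈ 0.42105 half-lives elapse, leaving f ≈ 0.7469 of each dose.
At steady state, accumulation factor R = 1/(1 − e^(−kτ)) ≈ 3.9510.
Single-dose peak C₀ = D/Vd = 1632/162 ≈ 10.074 mg/L.
Cmax,ss = C₀/(1 − f) ≈ 10.074/0.2531 ≈ 39.802 mg/L.
Peak 39.8 mg/L vs MTC 52 mg/L: below toxic threshold.

39.8 mg/L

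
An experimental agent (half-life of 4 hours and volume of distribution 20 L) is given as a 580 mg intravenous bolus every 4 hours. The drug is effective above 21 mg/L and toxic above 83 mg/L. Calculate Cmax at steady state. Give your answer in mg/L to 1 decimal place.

τ = 4 h = 1 half-life, so f = (1/2)^1 = 0.5.
Accumulation ratio R = 1/(1 − f) = 1/0.5 = 2/1.
Single-dose peak C₀ = D/Vd = 580/20 = 29 mg/L.
Steady-state peak Cmax,ss = C₀·R = 29 × 2/1 ≈ 58.000 mg/L.
Peak 58.0 mg/L vs MTC 83 mg/L: below toxic threshold.

58.0 mg/L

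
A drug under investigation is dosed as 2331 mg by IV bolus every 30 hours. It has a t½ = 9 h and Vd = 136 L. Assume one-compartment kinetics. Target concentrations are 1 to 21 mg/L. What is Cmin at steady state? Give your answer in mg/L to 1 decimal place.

1.9 mg/L

k = ln2/t½ = ln2/9 ≈ 0.077016 h⁻¹; fraction remaining f = e^(−kτ) = e^(−0.077016×30) ≈ 0.0992.
Accumulation ratio R = 1/(1 − f) ≈ 1/0.9008 ≈ 1.1101.
Each bolus raises the concentration by D/Vd = 2331/136 ≈ 17.140 mg/L.
Cmax,ss = C₀/(1 − f) ≈ 17.140/0.9008 ≈ 19.028 mg/L.
One interval later, Cmin,ss = Cmax,ss·e^(−kτ) ≈ 19.028 × 0.0992 ≈ 1.888 mg/L.
Trough 1.9 mg/L vs MEC 1 mg/L: adequate.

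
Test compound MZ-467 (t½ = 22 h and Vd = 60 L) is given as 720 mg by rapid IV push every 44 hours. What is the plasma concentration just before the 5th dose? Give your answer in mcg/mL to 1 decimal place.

4.0 mcg/mL

f = (1/2)^(τ/t½) = (1/2)^(44/22) ≈ 0.2500.
C₀ = D/Vd = 720/60 ≈ 12.000 mcg/mL.
Before the 5th dose, 4 doses have been given. Superposition: Cmin = C₀·(f + f² + … + f^4).
≈ 12.000 × (0.2500 + 0.0625 + 0.0156 + 0.0039) ≈ 12.000 × 0.3320 ≈ 3.984 mcg/mL.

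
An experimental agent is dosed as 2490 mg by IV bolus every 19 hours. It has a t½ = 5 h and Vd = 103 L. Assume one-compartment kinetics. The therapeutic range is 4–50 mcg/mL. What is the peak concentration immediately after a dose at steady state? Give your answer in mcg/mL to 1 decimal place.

26.0 mcg/mL

τ/t½ = 19/5 ≈ 3.8, so fraction remaining f = (1/2)^(19/5) ≈ 0.0718.
At steady state, accumulation factor R = 1/(1 − e^(−kτ)) ≈ 1.0774.
Single-dose peak C₀ = D/Vd = 2490/103 ≈ 24.175 mcg/mL.
Steady-state peak Cmax,ss = C₀·R ≈ 24.175 × 1.0774 ≈ 26.046 mcg/mL.
Peak 26.0 mcg/mL vs MTC 50 mcg/mL: below toxic threshold.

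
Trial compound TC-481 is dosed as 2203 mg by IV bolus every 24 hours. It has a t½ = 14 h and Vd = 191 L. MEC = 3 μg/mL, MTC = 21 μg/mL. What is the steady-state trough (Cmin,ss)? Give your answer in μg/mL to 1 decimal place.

τ/t½ = 24/14 ≈ 1.7143, so fraction remaining f = (1/2)^(24/14) ≈ 0.3048.
At steady state, accumulation factor R = 1/(1 − e^(−kτ)) ≈ 1.4384.
Single-dose peak C₀ = D/Vd = 2203/191 ≈ 11.534 μg/mL.
Cmax,ss = C₀/(1 − f) ≈ 11.534/0.6952 ≈ 16.591 μg/mL.
Steady-state trough Cmin,ss = Cmax,ss·f ≈ 16.591 × 0.3048 ≈ 5.057 μg/mL.
Trough 5.1 μg/mL vs MEC 3 μg/mL: adequate.

5.1 μg/mL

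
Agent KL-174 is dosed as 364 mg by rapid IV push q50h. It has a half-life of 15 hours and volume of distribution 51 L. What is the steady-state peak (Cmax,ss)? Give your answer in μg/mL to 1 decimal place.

k = ln2/t½ = ln2/15 ≈ 0.046210 h⁻¹; fraction remaining f = e^(−kτ) = e^(−0.046210×50) ≈ 0.0992.
Accumulation ratio R = 1/(1 − f) ≈ 1/0.9008 ≈ 1.1101.
Each bolus raises the concentration by D/Vd = 364/51 ≈ 7.137 μg/mL.
Steady-state peak Cmax,ss = C₀·R ≈ 7.137 × 1.1101 ≈ 7.923 μg/mL.

7.9 μg/mL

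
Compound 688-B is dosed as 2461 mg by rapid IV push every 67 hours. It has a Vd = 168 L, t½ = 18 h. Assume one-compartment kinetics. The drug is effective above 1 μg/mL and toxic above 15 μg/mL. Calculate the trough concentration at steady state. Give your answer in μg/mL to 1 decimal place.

τ/t½ = 67/18 ≈ 3.7222, so fraction remaining f = (1/2)^(67/18) ≈ 0.0758.
At steady state, accumulation factor R = 1/(1 − e^(−kτ)) ≈ 1.0820.
Single-dose peak C₀ = D/Vd = 2461/168 ≈ 14.649 μg/mL.
Cmax,ss = C₀/(1 − f) ≈ 14.649/0.9242 ≈ 15.850 μg/mL.
One interval later, Cmin,ss = Cmax,ss·e^(−kτ) ≈ 15.850 × 0.0758 ≈ 1.201 μg/mL.
Trough 1.2 μg/mL vs MEC 1 μg/mL: adequate.

1.2 μg/mL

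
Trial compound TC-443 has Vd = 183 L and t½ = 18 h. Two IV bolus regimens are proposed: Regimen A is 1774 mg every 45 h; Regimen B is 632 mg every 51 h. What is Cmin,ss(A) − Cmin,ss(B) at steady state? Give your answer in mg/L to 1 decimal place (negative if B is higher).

1.5 mg/L

Regimen A: f = (1/2)^(45/18) ≈ 0.1768; Cmin,ss = (1774/183)·f/(1−f) ≈ 2.082 mg/L.
Regimen B: f = (1/2)^(51/18) ≈ 0.1403; Cmin,ss = (632/183)·f/(1−f) ≈ 0.564 mg/L.
Difference ≈ 2.082 − 0.564 ≈ 1.518 mg/L.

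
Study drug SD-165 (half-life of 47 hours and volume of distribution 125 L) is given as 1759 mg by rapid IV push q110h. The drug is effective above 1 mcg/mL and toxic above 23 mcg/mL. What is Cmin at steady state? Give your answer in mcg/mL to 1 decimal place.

3.5 mcg/mL

Over one 110-h interval, 110/47 ≈ 2.3404 half-lives elapse, leaving f ≈ 0.1975 of each dose.
At steady state, accumulation factor R = 1/(1 − e^(−kτ)) ≈ 1.2461.
Each bolus raises the concentration by D/Vd = 1759/125 ≈ 14.072 mcg/mL.
Cmax,ss = C₀/(1 − f) ≈ 14.072/0.8025 ≈ 17.535 mcg/mL.
Steady-state trough Cmin,ss = Cmax,ss·f ≈ 17.535 × 0.1975 ≈ 3.463 mcg/mL.
Trough 3.5 mcg/mL vs MEC 1 mcg/mL: adequate.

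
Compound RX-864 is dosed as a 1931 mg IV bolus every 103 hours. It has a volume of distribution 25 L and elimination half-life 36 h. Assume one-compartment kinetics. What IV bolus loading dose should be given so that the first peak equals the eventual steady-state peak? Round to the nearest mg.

f = (1/2)^(103/36) ≈ 0.137632; accumulation ratio R = 1/(1−f) ≈ 1.15960.
Loading dose to hit Cmax,ss on first dose: D_load = D_maint·R ≈ 1931 × 1.15960 ≈ 2239.19 mg.

2239 mg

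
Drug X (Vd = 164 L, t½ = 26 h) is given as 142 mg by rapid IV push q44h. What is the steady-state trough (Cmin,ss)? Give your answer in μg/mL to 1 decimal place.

Over one 44-h interval, 44/26 ≈ 1.6923 half-lives elapse, leaving f ≈ 0.3094 of each dose.
Each bolus raises the concentration by D/Vd = 142/164 ≈ 0.866 μg/mL.
Steady-state trough Cmin,ss = C₀·f/(1−f) ≈ 0.866 × 0.3094/0.6906 ≈ 0.388 μg/mL.

0.4 μg/mL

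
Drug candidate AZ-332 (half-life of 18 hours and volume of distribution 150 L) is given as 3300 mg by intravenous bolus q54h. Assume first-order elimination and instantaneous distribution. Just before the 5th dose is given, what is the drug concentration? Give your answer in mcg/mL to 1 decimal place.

f = (1/2)^(τ/t½) = (1/2)^(54/18) ≈ 0.1250.
C₀ = D/Vd = 3300/150 ≈ 22.000 mcg/mL.
Before the 5th dose, 4 doses have been given. Superposition: Cmin = C₀·(f + f² + … + f^4).
≈ 22.000 × (0.1250 + 0.0156 + 0.0020 + 0.0002) ≈ 22.000 × 0.1428 ≈ 3.142 mcg/mL.

3.1 mcg/mL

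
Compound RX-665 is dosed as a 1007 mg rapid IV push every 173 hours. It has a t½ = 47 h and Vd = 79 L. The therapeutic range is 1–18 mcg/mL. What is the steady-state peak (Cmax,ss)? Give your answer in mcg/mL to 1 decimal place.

13.8 mcg/mL

k = ln2/t½ = ln2/47 ≈ 0.014748 h⁻¹; fraction remaining f = e^(−kτ) = e^(−0.014748×173) ≈ 0.0780.
At steady state, accumulation factor R = 1/(1 − e^(−kτ)) ≈ 1.0846.
Each bolus raises the concentration by D/Vd = 1007/79 ≈ 12.747 mcg/mL.
Steady-state peak Cmax,ss = C₀·R ≈ 12.747 × 1.0846 ≈ 13.825 mcg/mL.
Peak 13.8 mcg/mL vs MTC 18 mcg/mL: below toxic threshold.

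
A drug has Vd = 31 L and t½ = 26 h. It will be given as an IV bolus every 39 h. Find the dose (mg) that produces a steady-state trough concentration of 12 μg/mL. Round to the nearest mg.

τ/t½ = 39/26 ≈ 1.5, so f = (1/2)^(39/26) ≈ 0.353553.
Cmin,ss = (D/Vd)·f/(1−f), so D = Cmin,ss·Vd·(1−f)/f.
D = 12 × 31 × (1−f)/f ≈ 12 × 31 × 1.82843 ≈ 680.18 mg.

680 mg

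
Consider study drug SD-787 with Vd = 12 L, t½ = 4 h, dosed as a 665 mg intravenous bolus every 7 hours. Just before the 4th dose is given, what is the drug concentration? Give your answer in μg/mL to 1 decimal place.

22.8 μg/mL

f = (1/2)^(τ/t½) = (1/2)^(7/4) ≈ 0.2973.
C₀ = D/Vd = 665/12 ≈ 55.417 μg/mL.
Before the 4th dose, 3 doses have been given. Superposition: Cmin = C₀·(f + f² + … + f^3).
≈ 55.417 × (0.2973 + 0.0884 + 0.0263) ≈ 55.417 × 0.4120 ≈ 22.832 μg/mL.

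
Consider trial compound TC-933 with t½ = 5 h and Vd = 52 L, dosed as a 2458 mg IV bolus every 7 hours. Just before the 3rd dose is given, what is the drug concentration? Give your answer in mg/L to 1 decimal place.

24.7 mg/L

f = (1/2)^(τ/t½) = (1/2)^(7/5) ≈ 0.3789.
C₀ = D/Vd = 2458/52 ≈ 47.269 mg/L.
Before the 3rd dose, 2 doses have been given. Superposition: Cmin = C₀·(f + f²).
≈ 47.269 × (0.3789 + 0.1436) ≈ 47.269 × 0.5225 ≈ 24.698 mg/L.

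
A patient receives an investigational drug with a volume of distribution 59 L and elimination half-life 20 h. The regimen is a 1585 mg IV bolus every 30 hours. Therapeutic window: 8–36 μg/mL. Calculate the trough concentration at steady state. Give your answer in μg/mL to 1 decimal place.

k = ln2/t½ = ln2/20 ≈ 0.034657 h⁻¹; fraction remaining f = e^(−kτ) = e^(−0.034657×30) ≈ 0.3536.
At steady state, accumulation factor R = 1/(1 − e^(−kτ)) ≈ 1.5470.
Each bolus raises the concentration by D/Vd = 1585/59 ≈ 26.864 μg/mL.
Cmax,ss = C₀/(1 − f) ≈ 26.864/0.6464 ≈ 41.559 μg/mL.
One interval later, Cmin,ss = Cmax,ss·e^(−kτ) ≈ 41.559 × 0.3536 ≈ 14.695 μg/mL.
Trough 14.7 μg/mL vs MEC 8 μg/mL: adequate.

14.7 μg/mL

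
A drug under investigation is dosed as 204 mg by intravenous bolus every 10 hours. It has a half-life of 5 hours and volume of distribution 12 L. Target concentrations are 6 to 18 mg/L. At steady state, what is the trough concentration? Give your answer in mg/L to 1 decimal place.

The dosing interval is 2 half-lives, so f = 2^(−2) = 0.25.
Accumulation ratio R = 1/(1 − f) = 1/0.75 = 4/3.
Single-dose peak C₀ = D/Vd = 204/12 = 17 mg/L.
Steady-state peak Cmax,ss = C₀·R = 17 × 4/3 ≈ 22.667 mg/L.
Steady-state trough Cmin,ss = Cmax,ss·f ≈ 22.667 × 0.25 ≈ 5.667 mg/L.
Trough 5.7 mg/L vs MEC 6 mg/L: subtherapeutic.

5.7 mg/L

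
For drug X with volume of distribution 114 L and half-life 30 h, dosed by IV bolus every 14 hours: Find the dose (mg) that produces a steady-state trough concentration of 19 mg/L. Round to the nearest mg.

τ/t½ = 14/30 ≈ 0.46667, so f = (1/2)^(14/30) ≈ 0.723635.
Cmin,ss = (D/Vd)·f/(1−f), so D = Cmin,ss·Vd·(1−f)/f.
D = 19 × 114 × (1−f)/f ≈ 19 × 114 × 0.38191 ≈ 827.22 mg.

827 mg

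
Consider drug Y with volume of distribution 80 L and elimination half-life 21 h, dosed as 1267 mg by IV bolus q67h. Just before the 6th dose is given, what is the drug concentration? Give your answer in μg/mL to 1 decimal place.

1.9 μg/mL

f = (1/2)^(τ/t½) = (1/2)^(67/21) ≈ 0.1095.
C₀ = D/Vd = 1267/80 ≈ 15.838 μg/mL.
Before the 6th dose, 5 doses have been given. Superposition: Cmin = C₀·(f + f² + … + f^5).
≈ 15.838 × (0.1095 + 0.0120 + 0.0013 + 0.0001 + 0.0000) ≈ 15.838 × 0.1229 ≈ 1.946 μg/mL.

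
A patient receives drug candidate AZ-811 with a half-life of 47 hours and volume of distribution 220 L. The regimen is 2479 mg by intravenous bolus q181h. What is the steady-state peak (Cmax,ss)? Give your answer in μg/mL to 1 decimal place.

12.1 μg/mL

τ/t½ = 181/47 ≈ 3.8511, so fraction remaining f = (1/2)^(181/47) ≈ 0.0693.
Accumulation ratio R = 1/(1 − f) ≈ 1/0.9307 ≈ 1.0745.
Each bolus raises the concentration by D/Vd = 2479/220 ≈ 11.268 μg/mL.
Steady-state peak Cmax,ss = C₀·R ≈ 11.268 × 1.0745 ≈ 12.107 μg/mL.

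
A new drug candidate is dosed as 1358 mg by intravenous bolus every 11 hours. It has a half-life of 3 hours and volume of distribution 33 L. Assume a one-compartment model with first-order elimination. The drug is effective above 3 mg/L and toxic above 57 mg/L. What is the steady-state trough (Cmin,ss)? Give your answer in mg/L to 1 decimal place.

3.5 mg/L

Over one 11-h interval, 11/3 ≈ 3.6667 half-lives elapse, leaving f ≈ 0.0787 of each dose.
At steady state, accumulation factor R = 1/(1 − e^(−kτ)) ≈ 1.0854.
Single-dose peak C₀ = D/Vd = 1358/33 ≈ 41.152 mg/L.
Cmax,ss = C₀/(1 − f) ≈ 41.152/0.9213 ≈ 44.667 mg/L.
One interval later, Cmin,ss = Cmax,ss·e^(−kτ) ≈ 44.667 × 0.0787 ≈ 3.515 mg/L.
Trough 3.5 mg/L vs MEC 3 mg/L: adequate.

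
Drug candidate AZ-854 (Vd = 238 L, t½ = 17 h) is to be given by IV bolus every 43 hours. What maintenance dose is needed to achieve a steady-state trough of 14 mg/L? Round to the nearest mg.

15905 mg

τ/t½ = 43/17 ≈ 2.5294, so f = (1/2)^(43/17) ≈ 0.173209.
Cmin,ss = (D/Vd)·f/(1−f), so D = Cmin,ss·Vd·(1−f)/f.
D = 14 × 238 × (1−f)/f ≈ 14 × 238 × 4.77337 ≈ 15904.87 mg.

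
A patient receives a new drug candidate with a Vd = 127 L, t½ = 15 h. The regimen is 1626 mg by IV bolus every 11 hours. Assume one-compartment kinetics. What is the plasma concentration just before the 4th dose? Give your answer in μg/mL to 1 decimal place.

f = (1/2)^(τ/t½) = (1/2)^(11/15) ≈ 0.6015.
C₀ = D/Vd = 1626/127 ≈ 12.803 μg/mL.
Before the 4th dose, 3 doses have been given. Superposition: Cmin = C₀·(f + f² + … + f^3).
≈ 12.803 × (0.6015 + 0.3618 + 0.2176) ≈ 12.803 × 1.1809 ≈ 15.119 μg/mL.

15.1 μg/mL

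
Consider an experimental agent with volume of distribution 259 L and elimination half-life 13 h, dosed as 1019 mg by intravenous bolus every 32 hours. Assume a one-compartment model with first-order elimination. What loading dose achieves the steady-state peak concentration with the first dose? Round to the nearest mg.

f = (1/2)^(32/13) ≈ 0.181553; accumulation ratio R = 1/(1−f) ≈ 1.22183.
Loading dose to hit Cmax,ss on first dose: D_load = D_maint·R ≈ 1019 × 1.22183 ≈ 1245.04 mg.

1245 mg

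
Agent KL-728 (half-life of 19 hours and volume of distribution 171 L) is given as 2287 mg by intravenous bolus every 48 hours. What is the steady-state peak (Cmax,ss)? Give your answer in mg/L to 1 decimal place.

k = ln2/t½ = ln2/19 ≈ 0.036481 h⁻¹; fraction remaining f = e^(−kτ) = e^(−0.036481×48) ≈ 0.1736.
At steady state, accumulation factor R = 1/(1 − e^(−kτ)) ≈ 1.2101.
Single-dose peak C₀ = D/Vd = 2287/171 ≈ 13.374 mg/L.
Steady-state peak Cmax,ss = C₀·R ≈ 13.374 × 1.2101 ≈ 16.184 mg/L.

16.2 mg/L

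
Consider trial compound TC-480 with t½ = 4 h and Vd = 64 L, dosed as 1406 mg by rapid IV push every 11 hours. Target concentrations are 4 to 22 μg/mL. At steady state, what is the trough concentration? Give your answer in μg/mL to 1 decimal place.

k = ln2/t½ = ln2/4 ≈ 0.173287 h⁻¹; fraction remaining f = e^(−kτ) = e^(−0.173287×11) ≈ 0.1487.
Accumulation ratio R = 1/(1 − f) ≈ 1/0.8513 ≈ 1.1747.
Single-dose peak C₀ = D/Vd = 1406/64 ≈ 21.969 μg/mL.
Steady-state peak Cmax,ss = C₀·R ≈ 21.969 × 1.1747 ≈ 25.807 μg/mL.
Steady-state trough Cmin,ss = Cmax,ss·f ≈ 25.807 × 0.1487 ≈ 3.838 μg/mL.
Trough 3.8 μg/mL vs MEC 4 μg/mL: subtherapeutic.

3.8 μg/mL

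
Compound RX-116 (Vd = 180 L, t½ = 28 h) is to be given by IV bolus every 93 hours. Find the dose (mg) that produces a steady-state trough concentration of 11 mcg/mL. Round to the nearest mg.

τ/t½ = 93/28 ≈ 3.3214, so f = (1/2)^(93/28) ≈ 0.100035.
Cmin,ss = (D/Vd)·f/(1−f), so D = Cmin,ss·Vd·(1−f)/f.
D = 11 × 180 × (1−f)/f ≈ 11 × 180 × 8.99650 ≈ 17813.07 mg.

17813 mg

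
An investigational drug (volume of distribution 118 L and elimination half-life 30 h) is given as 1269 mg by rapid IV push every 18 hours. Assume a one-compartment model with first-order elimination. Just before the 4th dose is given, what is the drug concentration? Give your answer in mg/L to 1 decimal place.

f = (1/2)^(τ/t½) = (1/2)^(18/30) ≈ 0.6598.
C₀ = D/Vd = 1269/118 ≈ 10.754 mg/L.
Before the 4th dose, 3 doses have been given. Superposition: Cmin = C₀·(f + f² + … + f^3).
≈ 10.754 × (0.6598 + 0.4353 + 0.2872) ≈ 10.754 × 1.3823 ≈ 14.865 mg/L.

14.9 mg/L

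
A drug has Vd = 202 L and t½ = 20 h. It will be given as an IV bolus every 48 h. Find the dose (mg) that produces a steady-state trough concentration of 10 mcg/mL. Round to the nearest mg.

8642 mg

τ/t½ = 48/20 ≈ 2.4, so f = (1/2)^(48/20) ≈ 0.189465.
Cmin,ss = (D/Vd)·f/(1−f), so D = Cmin,ss·Vd·(1−f)/f.
D = 10 × 202 × (1−f)/f ≈ 10 × 202 × 4.27802 ≈ 8641.60 mg.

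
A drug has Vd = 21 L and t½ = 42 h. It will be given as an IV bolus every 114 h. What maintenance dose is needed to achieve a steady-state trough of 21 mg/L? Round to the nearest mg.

2453 mg

τ/t½ = 114/42 ≈ 2.7143, so f = (1/2)^(114/42) ≈ 0.152377.
Cmin,ss = (D/Vd)·f/(1−f), so D = Cmin,ss·Vd·(1−f)/f.
D = 21 × 21 × (1−f)/f ≈ 21 × 21 × 5.56267 ≈ 2453.14 mg.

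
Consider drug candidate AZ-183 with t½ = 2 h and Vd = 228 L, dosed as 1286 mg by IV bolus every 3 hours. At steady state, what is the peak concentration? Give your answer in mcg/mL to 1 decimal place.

8.7 mcg/mL

τ/t½ = 3/2 ≈ 1.5, so fraction remaining f = (1/2)^(3/2) ≈ 0.3536.
Accumulation ratio R = 1/(1 − f) ≈ 1/0.6464 ≈ 1.5470.
Each bolus raises the concentration by D/Vd = 1286/228 ≈ 5.640 mcg/mL.
Steady-state peak Cmax,ss = C₀·R ≈ 5.640 × 1.5470 ≈ 8.725 mcg/mL.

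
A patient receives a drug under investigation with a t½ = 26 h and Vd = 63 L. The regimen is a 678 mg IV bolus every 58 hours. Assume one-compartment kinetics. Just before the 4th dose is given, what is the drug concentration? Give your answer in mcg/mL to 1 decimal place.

f = (1/2)^(τ/t½) = (1/2)^(58/26) ≈ 0.2130.
C₀ = D/Vd = 678/63 ≈ 10.762 mcg/mL.
Before the 4th dose, 3 doses have been given. Superposition: Cmin = C₀·(f + f² + … + f^3).
≈ 10.762 × (0.2130 + 0.0454 + 0.0097) ≈ 10.762 × 0.2681 ≈ 2.885 mcg/mL.

2.9 mcg/mL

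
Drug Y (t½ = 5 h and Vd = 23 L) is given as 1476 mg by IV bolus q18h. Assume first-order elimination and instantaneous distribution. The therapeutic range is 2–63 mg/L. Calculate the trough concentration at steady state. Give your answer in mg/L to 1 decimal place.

5.8 mg/L

k = ln2/t½ = ln2/5 ≈ 0.138629 h⁻¹; fraction remaining f = e^(−kτ) = e^(−0.138629×18) ≈ 0.0825.
At steady state, accumulation factor R = 1/(1 − e^(−kτ)) ≈ 1.0899.
Each bolus raises the concentration by D/Vd = 1476/23 ≈ 64.174 mg/L.
Cmax,ss = C₀/(1 − f) ≈ 64.174/0.9175 ≈ 69.944 mg/L.
Steady-state trough Cmin,ss = Cmax,ss·f ≈ 69.944 × 0.0825 ≈ 5.770 mg/L.
Trough 5.8 mg/L vs MEC 2 mg/L: adequate.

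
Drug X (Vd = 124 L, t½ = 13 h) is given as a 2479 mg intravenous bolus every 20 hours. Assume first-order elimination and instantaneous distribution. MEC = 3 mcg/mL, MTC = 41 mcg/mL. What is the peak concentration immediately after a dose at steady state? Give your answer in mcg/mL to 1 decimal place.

30.5 mcg/mL

Over one 20-h interval, 20/13 ≈ 1.5385 half-lives elapse, leaving f ≈ 0.3443 of each dose.
Accumulation ratio R = 1/(1 − f) ≈ 1/0.6557 ≈ 1.5251.
Each bolus raises the concentration by D/Vd = 2479/124 ≈ 19.992 mcg/mL.
Steady-state peak Cmax,ss = C₀·R ≈ 19.992 × 1.5251 ≈ 30.490 mcg/mL.
Peak 30.5 mcg/mL vs MTC 41 mcg/mL: below toxic threshold.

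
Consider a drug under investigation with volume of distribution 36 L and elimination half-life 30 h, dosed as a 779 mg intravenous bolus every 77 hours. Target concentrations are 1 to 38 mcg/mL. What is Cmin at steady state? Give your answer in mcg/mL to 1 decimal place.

k = ln2/t½ = ln2/30 ≈ 0.023105 h⁻¹; fraction remaining f = e^(−kτ) = e^(−0.023105×77) ≈ 0.1688.
At steady state, accumulation factor R = 1/(1 − e^(−kτ)) ≈ 1.2031.
Each bolus raises the concentration by D/Vd = 779/36 ≈ 21.639 mcg/mL.
Cmax,ss = C₀/(1 − f) ≈ 21.639/0.8312 ≈ 26.033 mcg/mL.
Steady-state trough Cmin,ss = Cmax,ss·f ≈ 26.033 × 0.1688 ≈ 4.394 mcg/mL.
Trough 4.4 mcg/mL vs MEC 1 mcg/mL: adequate.

4.4 mcg/mL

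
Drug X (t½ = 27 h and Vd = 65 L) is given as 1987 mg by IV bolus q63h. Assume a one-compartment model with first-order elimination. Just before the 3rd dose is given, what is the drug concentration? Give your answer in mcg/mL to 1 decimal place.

7.3 mcg/mL

f = (1/2)^(τ/t½) = (1/2)^(63/27) ≈ 0.1984.
C₀ = D/Vd = 1987/65 ≈ 30.569 mcg/mL.
Before the 3rd dose, 2 doses have been given. Superposition: Cmin = C₀·(f + f²).
≈ 30.569 × (0.1984 + 0.0394) ≈ 30.569 × 0.2378 ≈ 7.269 mcg/mL.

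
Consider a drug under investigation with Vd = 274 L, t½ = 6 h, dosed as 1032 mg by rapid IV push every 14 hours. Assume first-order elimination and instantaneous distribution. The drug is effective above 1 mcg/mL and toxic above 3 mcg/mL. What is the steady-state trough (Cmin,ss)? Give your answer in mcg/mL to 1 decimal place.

Over one 14-h interval, 14/6 ≈ 2.3333 half-lives elapse, leaving f ≈ 0.1984 of each dose.
At steady state, accumulation factor R = 1/(1 − e^(−kτ)) ≈ 1.2475.
Each bolus raises the concentration by D/Vd = 1032/274 ≈ 3.766 mcg/mL.
Steady-state peak Cmax,ss = C₀·R ≈ 3.766 × 1.2475 ≈ 4.698 mcg/mL.
One interval later, Cmin,ss = Cmax,ss·e^(−kτ) ≈ 4.698 × 0.1984 ≈ 0.932 mcg/mL.
Trough 0.9 mcg/mL vs MEC 1 mcg/mL: subtherapeutic.

0.9 mcg/mL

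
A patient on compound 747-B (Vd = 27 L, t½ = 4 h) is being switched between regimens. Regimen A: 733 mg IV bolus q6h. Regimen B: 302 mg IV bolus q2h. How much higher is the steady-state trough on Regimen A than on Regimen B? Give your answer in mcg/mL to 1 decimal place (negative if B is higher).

Regimen A: f = (1/2)^(6/4) ≈ 0.3536; Cmin,ss = (733/27)·f/(1−f) ≈ 14.851 mcg/mL.
Regimen B: f = (1/2)^(2/4) ≈ 0.7071; Cmin,ss = (302/27)·f/(1−f) ≈ 27.003 mcg/mL.
Difference ≈ 14.851 − 27.003 ≈ -12.152 mcg/mL.

-12.2 mcg/mL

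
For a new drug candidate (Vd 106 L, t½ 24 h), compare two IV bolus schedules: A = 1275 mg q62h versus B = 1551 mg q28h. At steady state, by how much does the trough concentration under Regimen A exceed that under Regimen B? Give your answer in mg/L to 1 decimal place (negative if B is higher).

Regimen A: f = (1/2)^(62/24) ≈ 0.1669; Cmin,ss = (1275/106)·f/(1−f) ≈ 2.410 mg/L.
Regimen B: f = (1/2)^(28/24) ≈ 0.4454; Cmin,ss = (1551/106)·f/(1−f) ≈ 11.751 mg/L.
Difference ≈ 2.410 − 11.751 ≈ -9.341 mg/L.

-9.3 mg/L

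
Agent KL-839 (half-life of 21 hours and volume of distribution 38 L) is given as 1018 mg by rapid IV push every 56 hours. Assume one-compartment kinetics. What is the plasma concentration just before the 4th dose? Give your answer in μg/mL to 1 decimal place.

f = (1/2)^(τ/t½) = (1/2)^(56/21) ≈ 0.1575.
C₀ = D/Vd = 1018/38 ≈ 26.789 μg/mL.
Before the 4th dose, 3 doses have been given. Superposition: Cmin = C₀·(f + f² + … + f^3).
≈ 26.789 × (0.1575 + 0.0248 + 0.0039) ≈ 26.789 × 0.1862 ≈ 4.988 μg/mL.

5.0 μg/mL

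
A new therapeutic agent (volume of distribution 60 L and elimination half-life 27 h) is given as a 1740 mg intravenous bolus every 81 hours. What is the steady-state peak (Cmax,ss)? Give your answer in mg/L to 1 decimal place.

τ = 81 h = 3 half-lives, so f = (1/2)^3 = 0.125.
Accumulation ratio R = 1/(1 − f) = 1/0.875 = 8/7.
Single-dose peak C₀ = D/Vd = 1740/60 = 29 mg/L.
Steady-state peak Cmax,ss = C₀·R = 29 × 8/7 ≈ 33.143 mg/L.

33.1 mg/L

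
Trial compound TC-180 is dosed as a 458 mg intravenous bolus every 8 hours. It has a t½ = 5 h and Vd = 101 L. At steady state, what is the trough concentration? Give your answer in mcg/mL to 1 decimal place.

k = ln2/t½ = ln2/5 ≈ 0.138629 h⁻¹; fraction remaining f = e^(−kτ) = e^(−0.138629×8) ≈ 0.3299.
Accumulation ratio R = 1/(1 − f) ≈ 1/0.6701 ≈ 1.4923.
Single-dose peak C₀ = D/Vd = 458/101 ≈ 4.535 mcg/mL.
Steady-state peak Cmax,ss = C₀·R ≈ 4.535 × 1.4923 ≈ 6.768 mcg/mL.
Steady-state trough Cmin,ss = Cmax,ss·f ≈ 6.768 × 0.3299 ≈ 2.233 mcg/mL.

2.2 mcg/mL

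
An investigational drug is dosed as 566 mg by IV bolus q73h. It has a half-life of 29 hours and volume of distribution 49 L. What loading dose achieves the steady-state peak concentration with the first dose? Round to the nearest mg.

f = (1/2)^(73/29) ≈ 0.174677; accumulation ratio R = 1/(1−f) ≈ 1.21165.
Loading dose to hit Cmax,ss on first dose: D_load = D_maint·R ≈ 566 × 1.21165 ≈ 685.79 mg.

686 mg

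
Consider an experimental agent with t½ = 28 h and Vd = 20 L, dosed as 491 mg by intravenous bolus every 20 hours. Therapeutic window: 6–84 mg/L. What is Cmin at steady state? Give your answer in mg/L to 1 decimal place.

Over one 20-h interval, 20/28 ≈ 0.71429 half-lives elapse, leaving f ≈ 0.6095 of each dose.
Accumulation ratio R = 1/(1 − f) ≈ 1/0.3905 ≈ 2.5608.
Single-dose peak C₀ = D/Vd = 491/20 ≈ 24.550 mg/L.
Steady-state peak Cmax,ss = C₀·R ≈ 24.550 × 2.5608 ≈ 62.868 mg/L.
One interval later, Cmin,ss = Cmax,ss·e^(−kτ) ≈ 62.868 × 0.6095 ≈ 38.318 mg/L.
Trough 38.3 mg/L vs MEC 6 mg/L: adequate.

38.3 mg/L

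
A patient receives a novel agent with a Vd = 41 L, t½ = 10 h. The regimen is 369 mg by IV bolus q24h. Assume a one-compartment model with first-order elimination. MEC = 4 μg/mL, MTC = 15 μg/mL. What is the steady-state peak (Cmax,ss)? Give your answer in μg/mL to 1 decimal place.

11.1 μg/mL

τ/t½ = 24/10 ≈ 2.4, so fraction remaining f = (1/2)^(24/10) ≈ 0.1895.
At steady state, accumulation factor R = 1/(1 − e^(−kτ)) ≈ 1.2338.
Each bolus raises the concentration by D/Vd = 369/41 ≈ 9.000 μg/mL.
Steady-state peak Cmax,ss = C₀·R ≈ 9.000 × 1.2338 ≈ 11.104 μg/mL.
Peak 11.1 μg/mL vs MTC 15 μg/mL: below toxic threshold.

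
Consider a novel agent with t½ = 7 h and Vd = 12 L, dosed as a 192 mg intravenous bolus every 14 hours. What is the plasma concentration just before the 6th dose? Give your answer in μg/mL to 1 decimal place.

f = (1/2)^(τ/t½) = (1/2)^(14/7) ≈ 0.2500.
C₀ = D/Vd = 192/12 ≈ 16.000 μg/mL.
Before the 6th dose, 5 doses have been given. Superposition: Cmin = C₀·(f + f² + … + f^5).
≈ 16.000 × (0.2500 + 0.0625 + 0.0156 + 0.0039 + 0.0010) ≈ 16.000 × 0.3330 ≈ 5.328 μg/mL.

5.3 μg/mL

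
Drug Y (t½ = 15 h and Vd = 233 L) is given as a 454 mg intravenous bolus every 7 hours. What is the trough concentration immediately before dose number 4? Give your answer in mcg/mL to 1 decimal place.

3.2 mcg/mL

f = (1/2)^(τ/t½) = (1/2)^(7/15) ≈ 0.7236.
C₀ = D/Vd = 454/233 ≈ 1.948 mcg/mL.
Before the 4th dose, 3 doses have been given. Superposition: Cmin = C₀·(f + f² + … + f^3).
≈ 1.948 × (0.7236 + 0.5236 + 0.3789) ≈ 1.948 × 1.6261 ≈ 3.168 mcg/mL.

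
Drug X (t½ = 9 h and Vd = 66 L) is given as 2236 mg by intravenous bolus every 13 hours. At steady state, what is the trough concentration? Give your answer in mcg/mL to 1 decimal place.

k = ln2/t½ = ln2/9 ≈ 0.077016 h⁻¹; fraction remaining f = e^(−kτ) = e^(−0.077016×13) ≈ 0.3674.
At steady state, accumulation factor R = 1/(1 − e^(−kτ)) ≈ 1.5808.
Single-dose peak C₀ = D/Vd = 2236/66 ≈ 33.879 mcg/mL.
Cmax,ss = C₀/(1 − f) ≈ 33.879/0.6326 ≈ 53.555 mcg/mL.
Steady-state trough Cmin,ss = Cmax,ss·f ≈ 53.555 × 0.3674 ≈ 19.676 mcg/mL.

19.7 mcg/mL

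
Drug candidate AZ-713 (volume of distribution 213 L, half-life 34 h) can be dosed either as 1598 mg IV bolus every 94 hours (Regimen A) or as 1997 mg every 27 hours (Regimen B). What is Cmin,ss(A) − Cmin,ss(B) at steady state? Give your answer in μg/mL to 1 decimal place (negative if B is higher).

-11.5 μg/mL

Regimen A: f = (1/2)^(94/34) ≈ 0.1471; Cmin,ss = (1598/213)·f/(1−f) ≈ 1.294 μg/mL.
Regimen B: f = (1/2)^(27/34) ≈ 0.5767; Cmin,ss = (1997/213)·f/(1−f) ≈ 12.773 μg/mL.
Difference ≈ 1.294 − 12.773 ≈ -11.479 μg/mL.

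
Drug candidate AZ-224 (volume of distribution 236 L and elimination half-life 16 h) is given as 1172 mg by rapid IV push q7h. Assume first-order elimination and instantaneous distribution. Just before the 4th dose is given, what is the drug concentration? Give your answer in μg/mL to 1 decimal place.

f = (1/2)^(τ/t½) = (1/2)^(7/16) ≈ 0.7384.
C₀ = D/Vd = 1172/236 ≈ 4.966 μg/mL.
Before the 4th dose, 3 doses have been given. Superposition: Cmin = C₀·(f + f² + … + f^3).
≈ 4.966 × (0.7384 + 0.5452 + 0.4026) ≈ 4.966 × 1.6862 ≈ 8.374 μg/mL.

8.4 μg/mL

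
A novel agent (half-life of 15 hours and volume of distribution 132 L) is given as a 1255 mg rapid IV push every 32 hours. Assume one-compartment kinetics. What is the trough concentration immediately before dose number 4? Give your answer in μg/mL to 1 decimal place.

2.8 μg/mL

f = (1/2)^(τ/t½) = (1/2)^(32/15) ≈ 0.2279.
C₀ = D/Vd = 1255/132 ≈ 9.508 μg/mL.
Before the 4th dose, 3 doses have been given. Superposition: Cmin = C₀·(f + f² + … + f^3).
≈ 9.508 × (0.2279 + 0.0519 + 0.0118) ≈ 9.508 × 0.2916 ≈ 2.773 μg/mL.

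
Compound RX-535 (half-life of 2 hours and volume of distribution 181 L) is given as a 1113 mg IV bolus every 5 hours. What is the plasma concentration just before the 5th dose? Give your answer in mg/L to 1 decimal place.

1.3 mg/L

f = (1/2)^(τ/t½) = (1/2)^(5/2) ≈ 0.1768.
C₀ = D/Vd = 1113/181 ≈ 6.149 mg/L.
Before the 5th dose, 4 doses have been given. Superposition: Cmin = C₀·(f + f² + … + f^4).
≈ 6.149 × (0.1768 + 0.0313 + 0.0055 + 0.0010) ≈ 6.149 × 0.2146 ≈ 1.320 mg/L.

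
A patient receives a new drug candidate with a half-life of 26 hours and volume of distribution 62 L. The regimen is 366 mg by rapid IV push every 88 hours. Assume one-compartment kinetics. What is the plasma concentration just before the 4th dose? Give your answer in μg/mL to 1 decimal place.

f = (1/2)^(τ/t½) = (1/2)^(88/26) ≈ 0.0957.
C₀ = D/Vd = 366/62 ≈ 5.903 μg/mL.
Before the 4th dose, 3 doses have been given. Superposition: Cmin = C₀·(f + f² + … + f^3).
≈ 5.903 × (0.0957 + 0.0092 + 0.0009) ≈ 5.903 × 0.1058 ≈ 0.625 μg/mL.

0.6 μg/mL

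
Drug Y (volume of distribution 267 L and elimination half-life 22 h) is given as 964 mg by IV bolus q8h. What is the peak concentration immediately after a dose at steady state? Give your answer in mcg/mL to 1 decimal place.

k = ln2/t½ = ln2/22 ≈ 0.031507 h⁻¹; fraction remaining f = e^(−kτ) = e^(−0.031507×8) ≈ 0.7772.
At steady state, accumulation factor R = 1/(1 − e^(−kτ)) ≈ 4.4883.
Each bolus raises the concentration by D/Vd = 964/267 ≈ 3.610 mcg/mL.
Steady-state peak Cmax,ss = C₀·R ≈ 3.610 × 4.4883 ≈ 16.203 mcg/mL.

16.2 mcg/mL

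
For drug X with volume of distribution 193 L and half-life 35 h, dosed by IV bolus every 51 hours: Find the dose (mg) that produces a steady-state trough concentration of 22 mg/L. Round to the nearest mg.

τ/t½ = 51/35 ≈ 1.4571, so f = (1/2)^(51/35) ≈ 0.364214.
Cmin,ss = (D/Vd)·f/(1−f), so D = Cmin,ss·Vd·(1−f)/f.
D = 22 × 193 × (1−f)/f ≈ 22 × 193 × 1.74564 ≈ 7411.99 mg.

7412 mg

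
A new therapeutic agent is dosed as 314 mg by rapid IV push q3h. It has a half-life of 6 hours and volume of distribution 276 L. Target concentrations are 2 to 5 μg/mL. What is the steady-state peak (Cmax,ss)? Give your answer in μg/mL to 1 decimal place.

3.9 μg/mL

Over one 3-h interval, 3/6 ≈ 0.5 half-lives elapse, leaving f ≈ 0.7071 of each dose.
At steady state, accumulation factor R = 1/(1 − e^(−kτ)) ≈ 3.4141.
Single-dose peak C₀ = D/Vd = 314/276 ≈ 1.138 μg/mL.
Cmax,ss = C₀/(1 − f) ≈ 1.138/0.2929 ≈ 3.885 μg/mL.
Peak 3.9 μg/mL vs MTC 5 μg/mL: below toxic threshold.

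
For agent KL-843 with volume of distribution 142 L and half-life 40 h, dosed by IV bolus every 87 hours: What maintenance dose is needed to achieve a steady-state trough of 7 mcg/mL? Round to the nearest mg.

3495 mg

τ/t½ = 87/40 ≈ 2.175, so f = (1/2)^(87/40) ≈ 0.221442.
Cmin,ss = (D/Vd)·f/(1−f), so D = Cmin,ss·Vd·(1−f)/f.
D = 7 × 142 × (1−f)/f ≈ 7 × 142 × 3.51586 ≈ 3494.76 mg.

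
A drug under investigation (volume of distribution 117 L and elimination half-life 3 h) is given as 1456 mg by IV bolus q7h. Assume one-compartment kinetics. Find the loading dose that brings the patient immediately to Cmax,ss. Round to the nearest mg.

1816 mg

f = (1/2)^(7/3) ≈ 0.198425; accumulation ratio R = 1/(1−f) ≈ 1.24754.
Loading dose to hit Cmax,ss on first dose: D_load = D_maint·R ≈ 1456 × 1.24754 ≈ 1816.42 mg.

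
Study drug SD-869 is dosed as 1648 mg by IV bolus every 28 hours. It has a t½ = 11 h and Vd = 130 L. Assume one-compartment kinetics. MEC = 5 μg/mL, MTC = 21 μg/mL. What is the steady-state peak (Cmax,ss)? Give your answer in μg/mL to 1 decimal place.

15.3 μg/mL

Over one 28-h interval, 28/11 ≈ 2.5455 half-lives elapse, leaving f ≈ 0.1713 of each dose.
Accumulation ratio R = 1/(1 − f) ≈ 1/0.8287 ≈ 1.2067.
Each bolus raises the concentration by D/Vd = 1648/130 ≈ 12.677 μg/mL.
Steady-state peak Cmax,ss = C₀·R ≈ 12.677 × 1.2067 ≈ 15.297 μg/mL.
Peak 15.3 μg/mL vs MTC 21 μg/mL: below toxic threshold.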